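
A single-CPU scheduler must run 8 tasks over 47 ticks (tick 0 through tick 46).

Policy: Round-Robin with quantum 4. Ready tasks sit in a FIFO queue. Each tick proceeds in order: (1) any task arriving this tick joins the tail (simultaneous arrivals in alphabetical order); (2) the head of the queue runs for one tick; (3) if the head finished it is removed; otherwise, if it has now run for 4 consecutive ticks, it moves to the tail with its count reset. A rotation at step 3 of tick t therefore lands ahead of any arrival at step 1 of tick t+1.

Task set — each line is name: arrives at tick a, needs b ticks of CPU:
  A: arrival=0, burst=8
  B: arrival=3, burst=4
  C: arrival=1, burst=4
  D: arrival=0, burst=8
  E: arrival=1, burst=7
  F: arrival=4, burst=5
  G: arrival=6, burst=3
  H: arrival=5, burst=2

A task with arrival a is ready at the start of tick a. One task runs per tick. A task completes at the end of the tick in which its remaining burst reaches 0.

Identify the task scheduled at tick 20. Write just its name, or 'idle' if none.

t=0: queue=[A,D] q_used=0 → run A
t=1: queue=[A,D,C,E] q_used=1 → run A
t=2: queue=[A,D,C,E] q_used=2 → run A
t=3: queue=[A,D,C,E,B] q_used=3 → run A
t=4: queue=[D,C,E,B,A,F] q_used=0 → run D
t=5: queue=[D,C,E,B,A,F,H] q_used=1 → run D
t=6: queue=[D,C,E,B,A,F,H,G] q_used=2 → run D
t=7: queue=[D,C,E,B,A,F,H,G] q_used=3 → run D
t=8: queue=[C,E,B,A,F,H,G,D] q_used=0 → run C
t=9: queue=[C,E,B,A,F,H,G,D] q_used=1 → run C
t=10: queue=[C,E,B,A,F,H,G,D] q_used=2 → run C
t=11: queue=[C,E,B,A,F,H,G,D] q_used=3 → run C
t=12: queue=[E,B,A,F,H,G,D] q_used=0 → run E
t=13: queue=[E,B,A,F,H,G,D] q_used=1 → run E
t=14: queue=[E,B,A,F,H,G,D] q_used=2 → run E
t=15: queue=[E,B,A,F,H,G,D] q_used=3 → run E
t=16: queue=[B,A,F,H,G,D,E] q_used=0 → run B
t=17: queue=[B,A,F,H,G,D,E] q_used=1 → run B
t=18: queue=[B,A,F,H,G,D,E] q_used=2 → run B
t=19: queue=[B,A,F,H,G,D,E] q_used=3 → run B
t=20: queue=[A,F,H,G,D,E] q_used=0 → run A
t=21: queue=[A,F,H,G,D,E] q_used=1 → run A
t=22: queue=[A,F,H,G,D,E] q_used=2 → run A
t=23: queue=[A,F,H,G,D,E] q_used=3 → run A
t=24: queue=[F,H,G,D,E] q_used=0 → run F
t=25: queue=[F,H,G,D,E] q_used=1 → run F
t=26: queue=[F,H,G,D,E] q_used=2 → run F
t=27: queue=[F,H,G,D,E] q_used=3 → run F
t=28: queue=[H,G,D,E,F] q_used=0 → run H
t=29: queue=[H,G,D,E,F] q_used=1 → run H
t=30: queue=[G,D,E,F] q_used=0 → run G
t=31: queue=[G,D,E,F] q_used=1 → run G
t=32: queue=[G,D,E,F] q_used=2 → run G
t=33: queue=[D,E,F] q_used=0 → run D
t=34: queue=[D,E,F] q_used=1 → run D
t=35: queue=[D,E,F] q_used=2 → run D
t=36: queue=[D,E,F] q_used=3 → run D
t=37: queue=[E,F] q_used=0 → run E
t=38: queue=[E,F] q_used=1 → run E
t=39: queue=[E,F] q_used=2 → run E
t=40: queue=[F] q_used=0 → run F
t=41: (idle)
t=42: (idle)
t=43: (idle)
t=44: (idle)
t=45: (idle)
t=46: (idle)

running at tick 20 = A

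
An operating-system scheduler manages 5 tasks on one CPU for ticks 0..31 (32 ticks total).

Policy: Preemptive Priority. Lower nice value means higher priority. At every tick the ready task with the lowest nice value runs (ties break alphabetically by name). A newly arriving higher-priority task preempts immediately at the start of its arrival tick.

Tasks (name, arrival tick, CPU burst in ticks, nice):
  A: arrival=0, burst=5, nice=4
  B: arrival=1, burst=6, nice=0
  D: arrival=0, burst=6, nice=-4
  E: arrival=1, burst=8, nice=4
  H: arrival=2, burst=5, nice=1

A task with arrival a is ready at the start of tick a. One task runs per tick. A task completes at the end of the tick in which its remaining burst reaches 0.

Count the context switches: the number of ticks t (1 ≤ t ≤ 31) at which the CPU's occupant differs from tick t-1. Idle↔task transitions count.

t=0: ready={A,D} → run D
t=1: ready={A,B,D,E} → run D
t=2: ready={A,B,D,E,H} → run D
t=3: ready={A,B,D,E,H} → run D
t=4: ready={A,B,D,E,H} → run D
t=5: ready={A,B,D,E,H} → run D
t=6: ready={A,B,E,H} → run B
t=7: ready={A,B,E,H} → run B
t=8: ready={A,B,E,H} → run B
t=9: ready={A,B,E,H} → run B
t=10: ready={A,B,E,H} → run B
t=11: ready={A,B,E,H} → run B
t=12: ready={A,E,H} → run H
t=13: ready={A,E,H} → run H
t=14: ready={A,E,H} → run H
t=15: ready={A,E,H} → run H
t=16: ready={A,E,H} → run H
t=17: ready={A,E} → run A
t=18: ready={A,E} → run A
t=19: ready={A,E} → run A
t=20: ready={A,E} → run A
t=21: ready={A,E} → run A
t=22: ready={E} → run E
t=23: ready={E} → run E
t=24: ready={E} → run E
t=25: ready={E} → run E
t=26: ready={E} → run E
t=27: ready={E} → run E
t=28: ready={E} → run E
t=29: ready={E} → run E
t=30: (idle)
t=31: (idle)

context switches = 5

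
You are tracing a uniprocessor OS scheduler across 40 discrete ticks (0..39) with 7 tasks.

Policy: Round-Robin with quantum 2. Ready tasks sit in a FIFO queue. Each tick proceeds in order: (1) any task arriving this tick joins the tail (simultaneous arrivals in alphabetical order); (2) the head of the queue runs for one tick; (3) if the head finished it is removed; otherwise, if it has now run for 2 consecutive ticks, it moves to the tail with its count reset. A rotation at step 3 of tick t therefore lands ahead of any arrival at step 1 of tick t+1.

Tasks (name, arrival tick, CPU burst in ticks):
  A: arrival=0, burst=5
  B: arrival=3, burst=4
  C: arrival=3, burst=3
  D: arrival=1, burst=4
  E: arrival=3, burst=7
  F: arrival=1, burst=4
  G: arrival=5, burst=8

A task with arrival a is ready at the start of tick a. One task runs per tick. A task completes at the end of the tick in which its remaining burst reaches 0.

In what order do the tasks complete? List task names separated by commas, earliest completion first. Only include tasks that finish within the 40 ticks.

completion order = D, F, A, B, C, E, G

t=0: queue=[A] q_used=0 → run A
t=1: queue=[A,D,F] q_used=1 → run A
t=2: queue=[D,F,A] q_used=0 → run D
t=3: queue=[D,F,A,B,C,E] q_used=1 → run D
t=4: queue=[F,A,B,C,E,D] q_used=0 → run F
t=5: queue=[F,A,B,C,E,D,G] q_used=1 → run F
t=6: queue=[A,B,C,E,D,G,F] q_used=0 → run A
t=7: queue=[A,B,C,E,D,G,F] q_used=1 → run A
t=8: queue=[B,C,E,D,G,F,A] q_used=0 → run B
t=9: queue=[B,C,E,D,G,F,A] q_used=1 → run B
t=10: queue=[C,E,D,G,F,A,B] q_used=0 → run C
t=11: queue=[C,E,D,G,F,A,B] q_used=1 → run C
t=12: queue=[E,D,G,F,A,B,C] q_used=0 → run E
t=13: queue=[E,D,G,F,A,B,C] q_used=1 → run E
t=14: queue=[D,G,F,A,B,C,E] q_used=0 → run D
t=15: queue=[D,G,F,A,B,C,E] q_used=1 → run D
t=16: queue=[G,F,A,B,C,E] q_used=0 → run G
t=17: queue=[G,F,A,B,C,E] q_used=1 → run G
t=18: queue=[F,A,B,C,E,G] q_used=0 → run F
t=19: queue=[F,A,B,C,E,G] q_used=1 → run F
t=20: queue=[A,B,C,E,G] q_used=0 → run A
t=21: queue=[B,C,E,G] q_used=0 → run B
t=22: queue=[B,C,E,G] q_used=1 → run B
t=23: queue=[C,E,G] q_used=0 → run C
t=24: queue=[E,G] q_used=0 → run E
t=25: queue=[E,G] q_used=1 → run E
t=26: queue=[G,E] q_used=0 → run G
t=27: queue=[G,E] q_used=1 → run G
t=28: queue=[E,G] q_used=0 → run E
t=29: queue=[E,G] q_used=1 → run E
t=30: queue=[G,E] q_used=0 → run G
t=31: queue=[G,E] q_used=1 → run G
t=32: queue=[E,G] q_used=0 → run E
t=33: queue=[G] q_used=0 → run G
t=34: queue=[G] q_used=1 → run G
t=35: (idle)
t=36: (idle)
t=37: (idle)
t=38: (idle)
t=39: (idle)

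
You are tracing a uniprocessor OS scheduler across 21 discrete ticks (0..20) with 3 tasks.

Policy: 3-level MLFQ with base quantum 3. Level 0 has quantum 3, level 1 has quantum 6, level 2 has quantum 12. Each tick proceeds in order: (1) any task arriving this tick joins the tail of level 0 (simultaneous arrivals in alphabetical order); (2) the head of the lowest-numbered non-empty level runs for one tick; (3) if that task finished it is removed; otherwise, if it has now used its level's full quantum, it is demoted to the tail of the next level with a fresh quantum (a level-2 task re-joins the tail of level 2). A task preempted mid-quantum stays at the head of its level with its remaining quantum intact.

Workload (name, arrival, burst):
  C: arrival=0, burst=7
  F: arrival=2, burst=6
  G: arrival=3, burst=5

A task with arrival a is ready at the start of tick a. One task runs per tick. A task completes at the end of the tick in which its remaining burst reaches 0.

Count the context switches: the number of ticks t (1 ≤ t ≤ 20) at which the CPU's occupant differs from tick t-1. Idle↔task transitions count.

t=0: L0/L1/L2 = C/-/- → run C
t=1: L0/L1/L2 = C/-/- → run C
t=2: L0/L1/L2 = CF/-/- → run C
t=3: L0/L1/L2 = FG/C/- → run F
t=4: L0/L1/L2 = FG/C/- → run F
t=5: L0/L1/L2 = FG/C/- → run F
t=6: L0/L1/L2 = G/CF/- → run G
t=7: L0/L1/L2 = G/CF/- → run G
t=8: L0/L1/L2 = G/CF/- → run G
t=9: L0/L1/L2 = -/CFG/- → run C
t=10: L0/L1/L2 = -/CFG/- → run C
t=11: L0/L1/L2 = -/CFG/- → run C
t=12: L0/L1/L2 = -/CFG/- → run C
t=13: L0/L1/L2 = -/FG/- → run F
t=14: L0/L1/L2 = -/FG/- → run F
t=15: L0/L1/L2 = -/FG/- → run F
t=16: L0/L1/L2 = -/G/- → run G
t=17: L0/L1/L2 = -/G/- → run G
t=18: (idle)
t=19: (idle)
t=20: (idle)

context switches = 6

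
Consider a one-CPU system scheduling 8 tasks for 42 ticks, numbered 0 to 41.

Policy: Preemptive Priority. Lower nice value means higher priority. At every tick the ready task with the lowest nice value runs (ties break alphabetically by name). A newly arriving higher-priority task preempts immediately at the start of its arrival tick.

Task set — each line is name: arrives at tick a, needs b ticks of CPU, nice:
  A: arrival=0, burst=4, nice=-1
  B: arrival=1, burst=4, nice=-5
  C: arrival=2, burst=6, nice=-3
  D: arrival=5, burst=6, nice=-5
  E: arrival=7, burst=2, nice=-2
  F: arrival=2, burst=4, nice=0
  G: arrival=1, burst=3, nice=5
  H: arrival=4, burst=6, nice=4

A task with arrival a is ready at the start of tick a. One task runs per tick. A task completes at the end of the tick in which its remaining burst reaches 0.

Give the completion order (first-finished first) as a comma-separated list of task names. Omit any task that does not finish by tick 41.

completion order = B, D, C, E, A, F, H, G

t=0: ready={A} → run A
t=1: ready={A,B,G} → run B
t=2: ready={A,B,C,F,G} → run B
t=3: ready={A,B,C,F,G} → run B
t=4: ready={A,B,C,F,G,H} → run B
t=5: ready={A,C,D,F,G,H} → run D
t=6: ready={A,C,D,F,G,H} → run D
t=7: ready={A,C,D,E,F,G,H} → run D
t=8: ready={A,C,D,E,F,G,H} → run D
t=9: ready={A,C,D,E,F,G,H} → run D
t=10: ready={A,C,D,E,F,G,H} → run D
t=11: ready={A,C,E,F,G,H} → run C
t=12: ready={A,C,E,F,G,H} → run C
t=13: ready={A,C,E,F,G,H} → run C
t=14: ready={A,C,E,F,G,H} → run C
t=15: ready={A,C,E,F,G,H} → run C
t=16: ready={A,C,E,F,G,H} → run C
t=17: ready={A,E,F,G,H} → run E
t=18: ready={A,E,F,G,H} → run E
t=19: ready={A,F,G,H} → run A
t=20: ready={A,F,G,H} → run A
t=21: ready={A,F,G,H} → run A
t=22: ready={F,G,H} → run F
t=23: ready={F,G,H} → run F
t=24: ready={F,G,H} → run F
t=25: ready={F,G,H} → run F
t=26: ready={G,H} → run H
t=27: ready={G,H} → run H
t=28: ready={G,H} → run H
t=29: ready={G,H} → run H
t=30: ready={G,H} → run H
t=31: ready={G,H} → run H
t=32: ready={G} → run G
t=33: ready={G} → run G
t=34: ready={G} → run G
t=35: (idle)
t=36: (idle)
t=37: (idle)
t=38: (idle)
t=39: (idle)
t=40: (idle)
t=41: (idle)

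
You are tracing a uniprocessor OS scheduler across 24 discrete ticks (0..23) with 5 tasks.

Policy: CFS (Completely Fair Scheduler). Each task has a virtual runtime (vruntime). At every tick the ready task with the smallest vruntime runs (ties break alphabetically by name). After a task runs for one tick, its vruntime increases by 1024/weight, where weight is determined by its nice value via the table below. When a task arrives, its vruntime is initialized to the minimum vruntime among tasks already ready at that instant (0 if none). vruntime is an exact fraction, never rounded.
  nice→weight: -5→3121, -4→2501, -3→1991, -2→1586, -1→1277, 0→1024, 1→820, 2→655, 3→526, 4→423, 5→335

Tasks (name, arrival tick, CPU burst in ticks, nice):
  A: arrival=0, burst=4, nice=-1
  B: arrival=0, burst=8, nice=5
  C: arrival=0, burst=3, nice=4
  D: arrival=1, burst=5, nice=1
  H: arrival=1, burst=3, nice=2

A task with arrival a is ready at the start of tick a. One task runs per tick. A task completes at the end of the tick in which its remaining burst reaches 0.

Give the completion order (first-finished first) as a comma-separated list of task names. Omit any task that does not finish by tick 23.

completion order = A, H, C, D, B

t=0: vr[A=0 B=0 C=0] → run A
t=1: vr[A=1024/1277 B=0 C=0 D=0 H=0] → run B
t=2: vr[A=1024/1277 B=1024/335 C=0 D=0 H=0] → run C
t=3: vr[A=1024/1277 B=1024/335 C=1024/423 D=0 H=0] → run D
t=4: vr[A=1024/1277 B=1024/335 C=1024/423 D=256/205 H=0] → run H
t=5: vr[A=1024/1277 B=1024/335 C=1024/423 D=256/205 H=1024/655] → run A
t=6: vr[A=2048/1277 B=1024/335 C=1024/423 D=256/205 H=1024/655] → run D
t=7: vr[A=2048/1277 B=1024/335 C=1024/423 D=512/205 H=1024/655] → run H
t=8: vr[A=2048/1277 B=1024/335 C=1024/423 D=512/205 H=2048/655] → run A
t=9: vr[A=3072/1277 B=1024/335 C=1024/423 D=512/205 H=2048/655] → run A
t=10: vr[B=1024/335 C=1024/423 D=512/205 H=2048/655] → run C
t=11: vr[B=1024/335 C=2048/423 D=512/205 H=2048/655] → run D
t=12: vr[B=1024/335 C=2048/423 D=768/205 H=2048/655] → run B
t=13: vr[B=2048/335 C=2048/423 D=768/205 H=2048/655] → run H
t=14: vr[B=2048/335 C=2048/423 D=768/205] → run D
t=15: vr[B=2048/335 C=2048/423 D=1024/205] → run C
t=16: vr[B=2048/335 D=1024/205] → run D
t=17: vr[B=2048/335] → run B
t=18: vr[B=3072/335] → run B
t=19: vr[B=4096/335] → run B
t=20: vr[B=1024/67] → run B
t=21: vr[B=6144/335] → run B
t=22: vr[B=7168/335] → run B
t=23: (idle)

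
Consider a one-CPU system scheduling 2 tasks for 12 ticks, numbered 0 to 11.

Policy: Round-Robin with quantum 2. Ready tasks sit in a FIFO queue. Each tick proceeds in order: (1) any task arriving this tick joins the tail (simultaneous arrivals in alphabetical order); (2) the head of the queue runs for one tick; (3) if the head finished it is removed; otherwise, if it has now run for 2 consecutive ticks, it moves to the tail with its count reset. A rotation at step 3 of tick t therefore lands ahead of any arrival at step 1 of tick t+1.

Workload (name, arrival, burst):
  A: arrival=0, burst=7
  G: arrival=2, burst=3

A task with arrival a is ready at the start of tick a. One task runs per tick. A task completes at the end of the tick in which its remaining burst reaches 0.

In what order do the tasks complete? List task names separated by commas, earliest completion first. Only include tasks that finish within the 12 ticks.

t=0: queue=[A] q_used=0 → run A
t=1: queue=[A] q_used=1 → run A
t=2: queue=[A,G] q_used=0 → run A
t=3: queue=[A,G] q_used=1 → run A
t=4: queue=[G,A] q_used=0 → run G
t=5: queue=[G,A] q_used=1 → run G
t=6: queue=[A,G] q_used=0 → run A
t=7: queue=[A,G] q_used=1 → run A
t=8: queue=[G,A] q_used=0 → run G
t=9: queue=[A] q_used=0 → run A
t=10: (idle)
t=11: (idle)

completion order = G, A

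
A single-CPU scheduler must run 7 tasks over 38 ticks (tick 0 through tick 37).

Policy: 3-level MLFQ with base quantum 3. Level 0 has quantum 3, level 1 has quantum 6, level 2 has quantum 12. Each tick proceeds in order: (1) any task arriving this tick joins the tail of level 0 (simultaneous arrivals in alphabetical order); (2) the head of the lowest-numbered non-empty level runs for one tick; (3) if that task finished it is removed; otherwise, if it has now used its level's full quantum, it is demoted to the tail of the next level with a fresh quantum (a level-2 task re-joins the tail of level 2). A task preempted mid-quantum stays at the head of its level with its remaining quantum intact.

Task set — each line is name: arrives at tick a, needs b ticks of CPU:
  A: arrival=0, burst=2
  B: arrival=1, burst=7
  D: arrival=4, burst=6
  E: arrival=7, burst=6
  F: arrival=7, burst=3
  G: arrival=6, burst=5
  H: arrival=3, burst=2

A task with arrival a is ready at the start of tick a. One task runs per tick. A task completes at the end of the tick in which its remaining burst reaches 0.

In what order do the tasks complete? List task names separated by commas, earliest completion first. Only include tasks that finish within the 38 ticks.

t=0: L0/L1/L2 = A/-/- → run A
t=1: L0/L1/L2 = AB/-/- → run A
t=2: L0/L1/L2 = B/-/- → run B
t=3: L0/L1/L2 = BH/-/- → run B
t=4: L0/L1/L2 = BHD/-/- → run B
t=5: L0/L1/L2 = HD/B/- → run H
t=6: L0/L1/L2 = HDG/B/- → run H
t=7: L0/L1/L2 = DGEF/B/- → run D
t=8: L0/L1/L2 = DGEF/B/- → run D
t=9: L0/L1/L2 = DGEF/B/- → run D
t=10: L0/L1/L2 = GEF/BD/- → run G
t=11: L0/L1/L2 = GEF/BD/- → run G
t=12: L0/L1/L2 = GEF/BD/- → run G
t=13: L0/L1/L2 = EF/BDG/- → run E
t=14: L0/L1/L2 = EF/BDG/- → run E
t=15: L0/L1/L2 = EF/BDG/- → run E
t=16: L0/L1/L2 = F/BDGE/- → run F
t=17: L0/L1/L2 = F/BDGE/- → run F
t=18: L0/L1/L2 = F/BDGE/- → run F
t=19: L0/L1/L2 = -/BDGE/- → run B
t=20: L0/L1/L2 = -/BDGE/- → run B
t=21: L0/L1/L2 = -/BDGE/- → run B
t=22: L0/L1/L2 = -/BDGE/- → run B
t=23: L0/L1/L2 = -/DGE/- → run D
t=24: L0/L1/L2 = -/DGE/- → run D
t=25: L0/L1/L2 = -/DGE/- → run D
t=26: L0/L1/L2 = -/GE/- → run G
t=27: L0/L1/L2 = -/GE/- → run G
t=28: L0/L1/L2 = -/E/- → run E
t=29: L0/L1/L2 = -/E/- → run E
t=30: L0/L1/L2 = -/E/- → run E
t=31: (idle)
t=32: (idle)
t=33: (idle)
t=34: (idle)
t=35: (idle)
t=36: (idle)
t=37: (idle)

completion order = A, H, F, B, D, G, E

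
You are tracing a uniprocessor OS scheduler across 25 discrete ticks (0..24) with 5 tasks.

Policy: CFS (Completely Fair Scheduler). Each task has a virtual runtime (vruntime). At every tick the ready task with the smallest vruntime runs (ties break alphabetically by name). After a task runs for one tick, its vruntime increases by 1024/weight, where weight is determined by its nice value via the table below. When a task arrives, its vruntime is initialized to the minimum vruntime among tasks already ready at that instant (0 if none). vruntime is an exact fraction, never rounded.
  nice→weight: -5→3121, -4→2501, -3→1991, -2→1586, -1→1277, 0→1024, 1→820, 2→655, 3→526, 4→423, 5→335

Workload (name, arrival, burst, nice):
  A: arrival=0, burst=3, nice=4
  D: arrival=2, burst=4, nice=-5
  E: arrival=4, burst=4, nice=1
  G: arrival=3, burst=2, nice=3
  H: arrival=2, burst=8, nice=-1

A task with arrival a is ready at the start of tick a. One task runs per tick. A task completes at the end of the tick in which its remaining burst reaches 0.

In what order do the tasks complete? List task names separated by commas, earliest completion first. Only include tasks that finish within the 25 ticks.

completion order = A, D, G, E, H

t=0: vr[A=0] → run A
t=1: vr[A=1024/423] → run A
t=2: vr[A=2048/423 D=2048/423 H=2048/423] → run A
t=3: vr[D=2048/423 G=2048/423 H=2048/423] → run D
t=4: vr[D=6824960/1320183 E=2048/423 G=2048/423 H=2048/423] → run E
t=5: vr[D=6824960/1320183 E=528128/86715 G=2048/423 H=2048/423] → run G
t=6: vr[D=6824960/1320183 E=528128/86715 G=755200/111249 H=2048/423] → run H
t=7: vr[D=6824960/1320183 E=528128/86715 G=755200/111249 H=3048448/540171] → run D
t=8: vr[D=7258112/1320183 E=528128/86715 G=755200/111249 H=3048448/540171] → run D
t=9: vr[D=7691264/1320183 E=528128/86715 G=755200/111249 H=3048448/540171] → run H
t=10: vr[D=7691264/1320183 E=528128/86715 G=755200/111249 H=3481600/540171] → run D
t=11: vr[E=528128/86715 G=755200/111249 H=3481600/540171] → run E
t=12: vr[E=636416/86715 G=755200/111249 H=3481600/540171] → run H
t=13: vr[E=636416/86715 G=755200/111249 H=3914752/540171] → run G
t=14: vr[E=636416/86715 H=3914752/540171] → run H
t=15: vr[E=636416/86715 H=4347904/540171] → run E
t=16: vr[E=744704/86715 H=4347904/540171] → run H
t=17: vr[E=744704/86715 H=4781056/540171] → run E
t=18: vr[H=4781056/540171] → run H
t=19: vr[H=5214208/540171] → run H
t=20: vr[H=5647360/540171] → run H
t=21: (idle)
t=22: (idle)
t=23: (idle)
t=24: (idle)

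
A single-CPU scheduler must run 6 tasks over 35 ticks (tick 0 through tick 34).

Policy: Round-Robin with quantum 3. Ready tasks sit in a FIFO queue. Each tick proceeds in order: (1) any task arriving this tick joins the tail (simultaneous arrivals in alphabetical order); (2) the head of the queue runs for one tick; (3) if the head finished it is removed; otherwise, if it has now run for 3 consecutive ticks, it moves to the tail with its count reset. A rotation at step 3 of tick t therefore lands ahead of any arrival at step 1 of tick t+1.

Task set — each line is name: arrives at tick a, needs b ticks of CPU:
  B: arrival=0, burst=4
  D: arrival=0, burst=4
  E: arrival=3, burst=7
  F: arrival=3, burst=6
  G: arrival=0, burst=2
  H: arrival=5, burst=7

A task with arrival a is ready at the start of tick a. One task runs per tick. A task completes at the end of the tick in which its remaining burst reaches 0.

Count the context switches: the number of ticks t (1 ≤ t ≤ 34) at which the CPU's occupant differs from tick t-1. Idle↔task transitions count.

context switches = 13

t=0: queue=[B,D,G] q_used=0 → run B
t=1: queue=[B,D,G] q_used=1 → run B
t=2: queue=[B,D,G] q_used=2 → run B
t=3: queue=[D,G,B,E,F] q_used=0 → run D
t=4: queue=[D,G,B,E,F] q_used=1 → run D
t=5: queue=[D,G,B,E,F,H] q_used=2 → run D
t=6: queue=[G,B,E,F,H,D] q_used=0 → run G
t=7: queue=[G,B,E,F,H,D] q_used=1 → run G
t=8: queue=[B,E,F,H,D] q_used=0 → run B
t=9: queue=[E,F,H,D] q_used=0 → run E
t=10: queue=[E,F,H,D] q_used=1 → run E
t=11: queue=[E,F,H,D] q_used=2 → run E
t=12: queue=[F,H,D,E] q_used=0 → run F
t=13: queue=[F,H,D,E] q_used=1 → run F
t=14: queue=[F,H,D,E] q_used=2 → run F
t=15: queue=[H,D,E,F] q_used=0 → run H
t=16: queue=[H,D,E,F] q_used=1 → run H
t=17: queue=[H,D,E,F] q_used=2 → run H
t=18: queue=[D,E,F,H] q_used=0 → run D
t=19: queue=[E,F,H] q_used=0 → run E
t=20: queue=[E,F,H] q_used=1 → run E
t=21: queue=[E,F,H] q_used=2 → run E
t=22: queue=[F,H,E] q_used=0 → run F
t=23: queue=[F,H,E] q_used=1 → run F
t=24: queue=[F,H,E] q_used=2 → run F
t=25: queue=[H,E] q_used=0 → run H
t=26: queue=[H,E] q_used=1 → run H
t=27: queue=[H,E] q_used=2 → run H
t=28: queue=[E,H] q_used=0 → run E
t=29: queue=[H] q_used=0 → run H
t=30: (idle)
t=31: (idle)
t=32: (idle)
t=33: (idle)
t=34: (idle)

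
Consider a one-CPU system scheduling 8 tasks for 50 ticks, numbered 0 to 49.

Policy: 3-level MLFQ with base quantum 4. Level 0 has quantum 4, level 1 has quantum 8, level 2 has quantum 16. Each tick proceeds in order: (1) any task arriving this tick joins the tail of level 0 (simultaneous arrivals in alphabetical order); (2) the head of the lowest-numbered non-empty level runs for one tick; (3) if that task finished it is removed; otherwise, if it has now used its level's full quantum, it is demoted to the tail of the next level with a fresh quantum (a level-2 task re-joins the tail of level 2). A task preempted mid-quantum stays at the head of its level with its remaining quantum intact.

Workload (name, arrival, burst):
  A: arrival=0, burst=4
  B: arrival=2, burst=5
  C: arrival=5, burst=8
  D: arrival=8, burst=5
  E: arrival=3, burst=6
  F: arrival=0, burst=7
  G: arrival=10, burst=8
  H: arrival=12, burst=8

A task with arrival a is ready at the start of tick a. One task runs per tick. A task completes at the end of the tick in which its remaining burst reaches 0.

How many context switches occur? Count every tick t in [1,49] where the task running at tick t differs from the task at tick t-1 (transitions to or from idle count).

t=0: L0/L1/L2 = AF/-/- → run A
t=1: L0/L1/L2 = AF/-/- → run A
t=2: L0/L1/L2 = AFB/-/- → run A
t=3: L0/L1/L2 = AFBE/-/- → run A
t=4: L0/L1/L2 = FBE/-/- → run F
t=5: L0/L1/L2 = FBEC/-/- → run F
t=6: L0/L1/L2 = FBEC/-/- → run F
t=7: L0/L1/L2 = FBEC/-/- → run F
t=8: L0/L1/L2 = BECD/F/- → run B
t=9: L0/L1/L2 = BECD/F/- → run B
t=10: L0/L1/L2 = BECDG/F/- → run B
t=11: L0/L1/L2 = BECDG/F/- → run B
t=12: L0/L1/L2 = ECDGH/FB/- → run E
t=13: L0/L1/L2 = ECDGH/FB/- → run E
t=14: L0/L1/L2 = ECDGH/FB/- → run E
t=15: L0/L1/L2 = ECDGH/FB/- → run E
t=16: L0/L1/L2 = CDGH/FBE/- → run C
t=17: L0/L1/L2 = CDGH/FBE/- → run C
t=18: L0/L1/L2 = CDGH/FBE/- → run C
t=19: L0/L1/L2 = CDGH/FBE/- → run C
t=20: L0/L1/L2 = DGH/FBEC/- → run D
t=21: L0/L1/L2 = DGH/FBEC/- → run D
t=22: L0/L1/L2 = DGH/FBEC/- → run D
t=23: L0/L1/L2 = DGH/FBEC/- → run D
t=24: L0/L1/L2 = GH/FBECD/- → run G
t=25: L0/L1/L2 = GH/FBECD/- → run G
t=26: L0/L1/L2 = GH/FBECD/- → run G
t=27: L0/L1/L2 = GH/FBECD/- → run G
t=28: L0/L1/L2 = H/FBECDG/- → run H
t=29: L0/L1/L2 = H/FBECDG/- → run H
t=30: L0/L1/L2 = H/FBECDG/- → run H
t=31: L0/L1/L2 = H/FBECDG/- → run H
t=32: L0/L1/L2 = -/FBECDGH/- → run F
t=33: L0/L1/L2 = -/FBECDGH/- → run F
t=34: L0/L1/L2 = -/FBECDGH/- → run F
t=35: L0/L1/L2 = -/BECDGH/- → run B
t=36: L0/L1/L2 = -/ECDGH/- → run E
t=37: L0/L1/L2 = -/ECDGH/- → run E
t=38: L0/L1/L2 = -/CDGH/- → run C
t=39: L0/L1/L2 = -/CDGH/- → run C
t=40: L0/L1/L2 = -/CDGH/- → run C
t=41: L0/L1/L2 = -/CDGH/- → run C
t=42: L0/L1/L2 = -/DGH/- → run D
t=43: L0/L1/L2 = -/GH/- → run G
t=44: L0/L1/L2 = -/GH/- → run G
t=45: L0/L1/L2 = -/GH/- → run G
t=46: L0/L1/L2 = -/GH/- → run G
t=47: L0/L1/L2 = -/H/- → run H
t=48: L0/L1/L2 = -/H/- → run H
t=49: L0/L1/L2 = -/H/- → run H

context switches = 14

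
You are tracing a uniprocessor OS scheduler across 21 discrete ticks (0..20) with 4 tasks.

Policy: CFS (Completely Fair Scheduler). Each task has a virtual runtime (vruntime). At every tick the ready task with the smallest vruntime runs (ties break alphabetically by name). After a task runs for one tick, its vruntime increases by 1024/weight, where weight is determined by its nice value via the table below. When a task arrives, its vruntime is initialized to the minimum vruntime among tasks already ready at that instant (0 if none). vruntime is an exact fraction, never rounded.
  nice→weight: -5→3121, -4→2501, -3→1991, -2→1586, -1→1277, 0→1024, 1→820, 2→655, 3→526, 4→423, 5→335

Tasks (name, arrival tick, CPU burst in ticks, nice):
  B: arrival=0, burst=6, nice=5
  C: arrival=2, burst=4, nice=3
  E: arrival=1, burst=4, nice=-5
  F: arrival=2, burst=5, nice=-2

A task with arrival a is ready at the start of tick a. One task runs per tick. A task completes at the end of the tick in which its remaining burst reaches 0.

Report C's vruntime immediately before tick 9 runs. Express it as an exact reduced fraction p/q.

t=0: vr[B=0] → run B
t=1: vr[B=1024/335 E=1024/335] → run B
t=2: vr[B=2048/335 C=1024/335 E=1024/335 F=1024/335] → run C
t=3: vr[B=2048/335 C=440832/88105 E=1024/335 F=1024/335] → run E
t=4: vr[B=2048/335 C=440832/88105 E=3538944/1045535 F=1024/335] → run F
t=5: vr[B=2048/335 C=440832/88105 E=3538944/1045535 F=983552/265655] → run E
t=6: vr[B=2048/335 C=440832/88105 E=3881984/1045535 F=983552/265655] → run F
t=7: vr[B=2048/335 C=440832/88105 E=3881984/1045535 F=1155072/265655] → run E
t=8: vr[B=2048/335 C=440832/88105 E=4225024/1045535 F=1155072/265655] → run E
t=9: vr[B=2048/335 C=440832/88105 F=1155072/265655] → run F
t=10: vr[B=2048/335 C=440832/88105 F=1326592/265655] → run F
t=11: vr[B=2048/335 C=440832/88105 F=1498112/265655] → run C
t=12: vr[B=2048/335 C=612352/88105 F=1498112/265655] → run F
t=13: vr[B=2048/335 C=612352/88105] → run B
t=14: vr[B=3072/335 C=612352/88105] → run C
t=15: vr[B=3072/335 C=783872/88105] → run C
t=16: vr[B=3072/335] → run B
t=17: vr[B=4096/335] → run B
t=18: vr[B=1024/67] → run B
t=19: (idle)
t=20: (idle)

vruntime(C, start of tick 9) = 440832/88105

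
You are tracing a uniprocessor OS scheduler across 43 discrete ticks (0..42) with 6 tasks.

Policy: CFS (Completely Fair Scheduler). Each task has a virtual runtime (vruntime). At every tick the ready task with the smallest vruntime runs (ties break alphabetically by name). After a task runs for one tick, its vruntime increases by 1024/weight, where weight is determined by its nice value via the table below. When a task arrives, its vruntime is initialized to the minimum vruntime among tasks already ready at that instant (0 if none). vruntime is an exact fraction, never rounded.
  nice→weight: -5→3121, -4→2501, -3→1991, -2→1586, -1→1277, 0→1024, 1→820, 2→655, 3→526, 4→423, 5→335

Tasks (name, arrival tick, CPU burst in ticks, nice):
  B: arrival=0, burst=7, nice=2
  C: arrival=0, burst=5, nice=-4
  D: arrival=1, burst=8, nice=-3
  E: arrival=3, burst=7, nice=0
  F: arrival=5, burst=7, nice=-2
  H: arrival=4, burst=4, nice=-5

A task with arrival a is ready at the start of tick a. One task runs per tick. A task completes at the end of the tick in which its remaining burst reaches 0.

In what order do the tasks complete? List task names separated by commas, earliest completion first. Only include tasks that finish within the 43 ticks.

t=0: vr[B=0 C=0] → run B
t=1: vr[B=1024/655 C=0 D=0] → run C
t=2: vr[B=1024/655 C=1024/2501 D=0] → run D
t=3: vr[B=1024/655 C=1024/2501 D=1024/1991 E=1024/2501] → run C
t=4: vr[B=1024/655 C=2048/2501 D=1024/1991 E=1024/2501 H=1024/2501] → run E
t=5: vr[B=1024/655 C=2048/2501 D=1024/1991 E=3525/2501 F=1024/2501 H=1024/2501] → run F
t=6: vr[B=1024/655 C=2048/2501 D=1024/1991 E=3525/2501 F=34304/32513 H=1024/2501] → run H
t=7: vr[B=1024/655 C=2048/2501 D=1024/1991 E=3525/2501 F=34304/32513 H=5756928/7805621] → run D
t=8: vr[B=1024/655 C=2048/2501 D=2048/1991 E=3525/2501 F=34304/32513 H=5756928/7805621] → run H
t=9: vr[B=1024/655 C=2048/2501 D=2048/1991 E=3525/2501 F=34304/32513 H=8317952/7805621] → run C
t=10: vr[B=1024/655 C=3072/2501 D=2048/1991 E=3525/2501 F=34304/32513 H=8317952/7805621] → run D
t=11: vr[B=1024/655 C=3072/2501 D=3072/1991 E=3525/2501 F=34304/32513 H=8317952/7805621] → run F
t=12: vr[B=1024/655 C=3072/2501 D=3072/1991 E=3525/2501 F=55296/32513 H=8317952/7805621] → run H
t=13: vr[B=1024/655 C=3072/2501 D=3072/1991 E=3525/2501 F=55296/32513 H=10878976/7805621] → run C
t=14: vr[B=1024/655 C=4096/2501 D=3072/1991 E=3525/2501 F=55296/32513 H=10878976/7805621] → run H
t=15: vr[B=1024/655 C=4096/2501 D=3072/1991 E=3525/2501 F=55296/32513] → run E
t=16: vr[B=1024/655 C=4096/2501 D=3072/1991 E=6026/2501 F=55296/32513] → run D
t=17: vr[B=1024/655 C=4096/2501 D=4096/1991 E=6026/2501 F=55296/32513] → run B
t=18: vr[B=2048/655 C=4096/2501 D=4096/1991 E=6026/2501 F=55296/32513] → run C
t=19: vr[B=2048/655 D=4096/1991 E=6026/2501 F=55296/32513] → run F
t=20: vr[B=2048/655 D=4096/1991 E=6026/2501 F=76288/32513] → run D
t=21: vr[B=2048/655 D=5120/1991 E=6026/2501 F=76288/32513] → run F
t=22: vr[B=2048/655 D=5120/1991 E=6026/2501 F=97280/32513] → run E
t=23: vr[B=2048/655 D=5120/1991 E=8527/2501 F=97280/32513] → run D
t=24: vr[B=2048/655 D=6144/1991 E=8527/2501 F=97280/32513] → run F
t=25: vr[B=2048/655 D=6144/1991 E=8527/2501 F=118272/32513] → run D
t=26: vr[B=2048/655 D=7168/1991 E=8527/2501 F=118272/32513] → run B
t=27: vr[B=3072/655 D=7168/1991 E=8527/2501 F=118272/32513] → run E
t=28: vr[B=3072/655 D=7168/1991 E=11028/2501 F=118272/32513] → run D
t=29: vr[B=3072/655 E=11028/2501 F=118272/32513] → run F
t=30: vr[B=3072/655 E=11028/2501 F=139264/32513] → run F
t=31: vr[B=3072/655 E=11028/2501] → run E
t=32: vr[B=3072/655 E=13529/2501] → run B
t=33: vr[B=4096/655 E=13529/2501] → run E
t=34: vr[B=4096/655 E=16030/2501] → run B
t=35: vr[B=1024/131 E=16030/2501] → run E
t=36: vr[B=1024/131] → run B
t=37: vr[B=6144/655] → run B
t=38: (idle)
t=39: (idle)
t=40: (idle)
t=41: (idle)
t=42: (idle)

completion order = H, C, D, F, E, B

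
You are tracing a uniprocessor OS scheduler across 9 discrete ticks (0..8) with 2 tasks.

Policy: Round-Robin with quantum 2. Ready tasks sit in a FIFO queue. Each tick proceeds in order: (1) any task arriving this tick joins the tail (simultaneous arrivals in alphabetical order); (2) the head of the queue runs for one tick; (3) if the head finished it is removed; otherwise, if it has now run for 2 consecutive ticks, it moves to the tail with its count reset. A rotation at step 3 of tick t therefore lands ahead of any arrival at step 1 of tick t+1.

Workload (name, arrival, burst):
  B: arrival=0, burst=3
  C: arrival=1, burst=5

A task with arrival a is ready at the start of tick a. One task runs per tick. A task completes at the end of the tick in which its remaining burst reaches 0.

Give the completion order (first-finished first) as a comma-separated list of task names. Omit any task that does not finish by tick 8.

completion order = B, C

t=0: queue=[B] q_used=0 → run B
t=1: queue=[B,C] q_used=1 → run B
t=2: queue=[C,B] q_used=0 → run C
t=3: queue=[C,B] q_used=1 → run C
t=4: queue=[B,C] q_used=0 → run B
t=5: queue=[C] q_used=0 → run C
t=6: queue=[C] q_used=1 → run C
t=7: queue=[C] q_used=0 → run C
t=8: (idle)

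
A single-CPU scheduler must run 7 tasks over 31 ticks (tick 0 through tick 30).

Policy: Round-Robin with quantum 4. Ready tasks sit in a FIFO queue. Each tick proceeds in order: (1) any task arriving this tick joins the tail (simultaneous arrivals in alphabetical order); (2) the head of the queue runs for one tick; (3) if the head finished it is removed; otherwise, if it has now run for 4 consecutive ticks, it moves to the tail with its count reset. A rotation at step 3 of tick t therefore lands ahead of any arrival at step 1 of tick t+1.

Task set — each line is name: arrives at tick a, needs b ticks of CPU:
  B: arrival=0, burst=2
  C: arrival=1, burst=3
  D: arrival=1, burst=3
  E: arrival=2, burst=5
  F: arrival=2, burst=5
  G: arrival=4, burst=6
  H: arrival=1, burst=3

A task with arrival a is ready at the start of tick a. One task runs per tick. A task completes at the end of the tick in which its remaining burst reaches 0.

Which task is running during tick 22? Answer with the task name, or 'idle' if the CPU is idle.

t=0: queue=[B] q_used=0 → run B
t=1: queue=[B,C,D,H] q_used=1 → run B
t=2: queue=[C,D,H,E,F] q_used=0 → run C
t=3: queue=[C,D,H,E,F] q_used=1 → run C
t=4: queue=[C,D,H,E,F,G] q_used=2 → run C
t=5: queue=[D,H,E,F,G] q_used=0 → run D
t=6: queue=[D,H,E,F,G] q_used=1 → run D
t=7: queue=[D,H,E,F,G] q_used=2 → run D
t=8: queue=[H,E,F,G] q_used=0 → run H
t=9: queue=[H,E,F,G] q_used=1 → run H
t=10: queue=[H,E,F,G] q_used=2 → run H
t=11: queue=[E,F,G] q_used=0 → run E
t=12: queue=[E,F,G] q_used=1 → run E
t=13: queue=[E,F,G] q_used=2 → run E
t=14: queue=[E,F,G] q_used=3 → run E
t=15: queue=[F,G,E] q_used=0 → run F
t=16: queue=[F,G,E] q_used=1 → run F
t=17: queue=[F,G,E] q_used=2 → run F
t=18: queue=[F,G,E] q_used=3 → run F
t=19: queue=[G,E,F] q_used=0 → run G
t=20: queue=[G,E,F] q_used=1 → run G
t=21: queue=[G,E,F] q_used=2 → run G
t=22: queue=[G,E,F] q_used=3 → run G
t=23: queue=[E,F,G] q_used=0 → run E
t=24: queue=[F,G] q_used=0 → run F
t=25: queue=[G] q_used=0 → run G
t=26: queue=[G] q_used=1 → run G
t=27: (idle)
t=28: (idle)
t=29: (idle)
t=30: (idle)

running at tick 22 = G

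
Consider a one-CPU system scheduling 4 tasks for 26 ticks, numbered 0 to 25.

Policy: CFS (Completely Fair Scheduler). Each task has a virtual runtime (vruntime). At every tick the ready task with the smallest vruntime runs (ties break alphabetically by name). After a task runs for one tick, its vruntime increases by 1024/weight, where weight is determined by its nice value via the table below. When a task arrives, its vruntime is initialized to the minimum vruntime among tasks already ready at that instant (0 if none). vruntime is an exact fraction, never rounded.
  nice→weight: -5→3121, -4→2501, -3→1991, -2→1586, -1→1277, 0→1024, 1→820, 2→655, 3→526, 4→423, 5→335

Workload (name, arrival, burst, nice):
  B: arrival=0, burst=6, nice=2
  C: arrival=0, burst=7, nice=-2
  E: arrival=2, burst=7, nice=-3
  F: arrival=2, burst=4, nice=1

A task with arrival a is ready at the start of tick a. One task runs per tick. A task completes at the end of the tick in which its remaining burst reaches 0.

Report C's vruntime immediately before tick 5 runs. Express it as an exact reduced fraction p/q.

vruntime(C, start of tick 5) = 1024/793

t=0: vr[B=0 C=0] → run B
t=1: vr[B=1024/655 C=0] → run C
t=2: vr[B=1024/655 C=512/793 E=512/793 F=512/793] → run C
t=3: vr[B=1024/655 C=1024/793 E=512/793 F=512/793] → run E
t=4: vr[B=1024/655 C=1024/793 E=1831424/1578863 F=512/793] → run F
t=5: vr[B=1024/655 C=1024/793 E=1831424/1578863 F=307968/162565] → run E
t=6: vr[B=1024/655 C=1024/793 E=2643456/1578863 F=307968/162565] → run C
t=7: vr[B=1024/655 C=1536/793 E=2643456/1578863 F=307968/162565] → run B
t=8: vr[B=2048/655 C=1536/793 E=2643456/1578863 F=307968/162565] → run E
t=9: vr[B=2048/655 C=1536/793 E=3455488/1578863 F=307968/162565] → run F
t=10: vr[B=2048/655 C=1536/793 E=3455488/1578863 F=510976/162565] → run C
t=11: vr[B=2048/655 C=2048/793 E=3455488/1578863 F=510976/162565] → run E
t=12: vr[B=2048/655 C=2048/793 E=4267520/1578863 F=510976/162565] → run C
t=13: vr[B=2048/655 C=2560/793 E=4267520/1578863 F=510976/162565] → run E
t=14: vr[B=2048/655 C=2560/793 E=5079552/1578863 F=510976/162565] → run B
t=15: vr[B=3072/655 C=2560/793 E=5079552/1578863 F=510976/162565] → run F
t=16: vr[B=3072/655 C=2560/793 E=5079552/1578863 F=713984/162565] → run E
t=17: vr[B=3072/655 C=2560/793 E=5891584/1578863 F=713984/162565] → run C
t=18: vr[B=3072/655 C=3072/793 E=5891584/1578863 F=713984/162565] → run E
t=19: vr[B=3072/655 C=3072/793 F=713984/162565] → run C
t=20: vr[B=3072/655 F=713984/162565] → run F
t=21: vr[B=3072/655] → run B
t=22: vr[B=4096/655] → run B
t=23: vr[B=1024/131] → run B
t=24: (idle)
t=25: (idle)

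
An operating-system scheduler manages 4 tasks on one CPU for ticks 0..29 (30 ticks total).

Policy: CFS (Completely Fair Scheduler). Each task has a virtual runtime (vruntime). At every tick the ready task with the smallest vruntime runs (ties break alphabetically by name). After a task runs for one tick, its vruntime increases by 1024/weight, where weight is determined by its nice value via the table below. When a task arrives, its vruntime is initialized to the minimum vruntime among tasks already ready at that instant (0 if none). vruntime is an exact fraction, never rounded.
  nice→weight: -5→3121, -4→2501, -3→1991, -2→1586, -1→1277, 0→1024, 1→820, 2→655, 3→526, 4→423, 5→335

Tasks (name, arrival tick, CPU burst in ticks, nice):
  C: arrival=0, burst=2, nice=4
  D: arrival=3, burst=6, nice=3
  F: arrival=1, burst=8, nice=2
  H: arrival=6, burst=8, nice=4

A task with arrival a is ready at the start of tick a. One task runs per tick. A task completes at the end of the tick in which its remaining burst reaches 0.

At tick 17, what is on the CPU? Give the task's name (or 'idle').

t=0: vr[C=0] → run C
t=1: vr[C=1024/423 F=1024/423] → run C
t=2: vr[F=1024/423] → run F
t=3: vr[D=1103872/277065 F=1103872/277065] → run D
t=4: vr[D=432175616/72868095 F=1103872/277065] → run F
t=5: vr[D=432175616/72868095 F=1537024/277065] → run F
t=6: vr[D=432175616/72868095 F=1970176/277065 H=432175616/72868095] → run D
t=7: vr[D=574032896/72868095 F=1970176/277065 H=432175616/72868095] → run H
t=8: vr[D=574032896/72868095 F=1970176/277065 H=608574976/72868095] → run F
t=9: vr[D=574032896/72868095 F=2403328/277065 H=608574976/72868095] → run D
t=10: vr[D=715890176/72868095 F=2403328/277065 H=608574976/72868095] → run H
t=11: vr[D=715890176/72868095 F=2403328/277065 H=261658112/24289365] → run F
t=12: vr[D=715890176/72868095 F=567296/55413 H=261658112/24289365] → run D
t=13: vr[D=857747456/72868095 F=567296/55413 H=261658112/24289365] → run F
t=14: vr[D=857747456/72868095 F=3269632/277065 H=261658112/24289365] → run H
t=15: vr[D=857747456/72868095 F=3269632/277065 H=961373696/72868095] → run D
t=16: vr[D=999604736/72868095 F=3269632/277065 H=961373696/72868095] → run F
t=17: vr[D=999604736/72868095 F=3702784/277065 H=961373696/72868095] → run H
t=18: vr[D=999604736/72868095 F=3702784/277065 H=1137773056/72868095] → run F
t=19: vr[D=999604736/72868095 H=1137773056/72868095] → run D
t=20: vr[H=1137773056/72868095] → run H
t=21: vr[H=438057472/24289365] → run H
t=22: vr[H=1490571776/72868095] → run H
t=23: vr[H=1666971136/72868095] → run H
t=24: (idle)
t=25: (idle)
t=26: (idle)
t=27: (idle)
t=28: (idle)
t=29: (idle)

running at tick 17 = H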